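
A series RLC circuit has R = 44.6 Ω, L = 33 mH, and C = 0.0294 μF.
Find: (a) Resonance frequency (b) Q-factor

Step 1 — Resonance condition Im(Z)=0 gives ω₀ = 1/√(LC).
Step 2 — ω₀ = 1/√(0.033·2.94e-08) = 3.21e+04 rad/s.
Step 3 — f₀ = ω₀/(2π) = 5110 Hz.
Step 4 — Series Q: Q = ω₀L/R = 3.21e+04·0.033/44.6 = 23.75.

(a) f₀ = 5110 Hz  (b) Q = 23.75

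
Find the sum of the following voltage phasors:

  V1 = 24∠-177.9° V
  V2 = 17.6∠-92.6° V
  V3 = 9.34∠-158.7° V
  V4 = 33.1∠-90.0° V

Step 1 — Convert each phasor to rectangular form:
  V1 = 24·(cos(-177.9°) + j·sin(-177.9°)) = -23.98 - j0.8794 V
  V2 = 17.6·(cos(-92.6°) + j·sin(-92.6°)) = -0.7984 - j17.58 V
  V3 = 9.34·(cos(-158.7°) + j·sin(-158.7°)) = -8.702 - j3.393 V
  V4 = 33.1·(cos(-90.0°) + j·sin(-90.0°)) = 0 - j33.1 V
Step 2 — Sum components: V_total = -33.48 - j54.95 V.
Step 3 — Convert to polar: |V_total| = 64.35 V, ∠V_total = -121.4°.

V_total = 64.35∠-121.4° V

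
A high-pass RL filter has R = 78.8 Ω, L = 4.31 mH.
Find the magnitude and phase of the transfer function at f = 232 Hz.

Step 1 — Angular frequency: ω = 2π·232 = 1458 rad/s.
Step 2 — Transfer function: H(jω) = jωL/(R + jωL).
Step 3 — Numerator jωL = j·6.283; denominator R + jωL = 78.8 + j6.283.
Step 4 — H = 0.006317 + j0.07923.
Step 5 — Magnitude: |H| = 0.07948 (-22.0 dB); phase: φ = 85.4°.

|H| = 0.07948 (-22.0 dB), φ = 85.4°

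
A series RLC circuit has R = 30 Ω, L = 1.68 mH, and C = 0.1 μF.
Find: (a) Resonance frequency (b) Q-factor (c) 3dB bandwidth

Step 1 — Resonance: ω₀ = 1/√(LC) = 1/√(0.00168·1e-07) = 7.715e+04 rad/s.
Step 2 — f₀ = ω₀/(2π) = 1.228e+04 Hz.
Step 3 — Series Q: Q = ω₀L/R = 7.715e+04·0.00168/30 = 4.32.
Step 4 — Bandwidth: Δω = ω₀/Q = 1.786e+04 rad/s; BW = Δω/(2π) = 2842 Hz.

(a) f₀ = 1.228e+04 Hz  (b) Q = 4.32  (c) BW = 2842 Hz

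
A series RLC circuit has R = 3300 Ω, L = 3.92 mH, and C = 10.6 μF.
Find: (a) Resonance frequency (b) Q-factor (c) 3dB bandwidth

Step 1 — Resonance condition Im(Z)=0 gives ω₀ = 1/√(LC).
Step 2 — ω₀ = 1/√(0.00392·1.06e-05) = 4906 rad/s.
Step 3 — f₀ = ω₀/(2π) = 780.8 Hz.
Step 4 — Series Q: Q = ω₀L/R = 4906·0.00392/3300 = 0.005827.
Step 5 — 3dB bandwidth: Δω = ω₀/Q = 8.418e+05 rad/s; BW = Δω/(2π) = 1.34e+05 Hz.

(a) f₀ = 780.8 Hz  (b) Q = 0.005827  (c) BW = 1.34e+05 Hz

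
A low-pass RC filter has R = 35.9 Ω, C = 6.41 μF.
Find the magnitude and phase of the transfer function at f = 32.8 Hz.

Step 1 — Angular frequency: ω = 2π·32.8 = 206.1 rad/s.
Step 2 — Transfer function: H(jω) = 1/(1 + jωRC).
Step 3 — Denominator: 1 + jωRC = 1 + j·206.1·35.9·6.41e-06 = 1 + j0.04742.
Step 4 — H = 0.9978 - j0.04732.
Step 5 — Magnitude: |H| = 0.9989 (-0.0 dB); phase: φ = -2.7°.

|H| = 0.9989 (-0.0 dB), φ = -2.7°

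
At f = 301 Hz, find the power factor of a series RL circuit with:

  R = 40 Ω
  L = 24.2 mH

Step 1 — Angular frequency: ω = 2π·f = 2π·301 = 1891 rad/s.
Step 2 — Component impedances:
  R: Z = R = 40 Ω
  L: Z = jωL = j·1891·0.0242 = 0 + j45.77 Ω
Step 3 — Series combination: Z_total = R + L = 40 + j45.77 Ω = 60.78∠48.8° Ω.
Step 4 — Power factor: PF = cos(φ) = Re(Z)/|Z| = 40/60.78 = 0.6581.
Step 5 — Type: Im(Z) = 45.77 ⇒ lagging (phase φ = 48.8°).

PF = 0.6581 (lagging, φ = 48.8°)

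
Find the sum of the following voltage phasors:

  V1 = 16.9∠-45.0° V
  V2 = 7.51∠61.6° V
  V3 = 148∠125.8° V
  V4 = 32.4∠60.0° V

Step 1 — Convert each phasor to rectangular form:
  V1 = 16.9·(cos(-45.0°) + j·sin(-45.0°)) = 11.95 - j11.95 V
  V2 = 7.51·(cos(61.6°) + j·sin(61.6°)) = 3.572 + j6.606 V
  V3 = 148·(cos(125.8°) + j·sin(125.8°)) = -86.57 + j120 V
  V4 = 32.4·(cos(60.0°) + j·sin(60.0°)) = 16.2 + j28.06 V
Step 2 — Sum components: V_total = -54.85 + j142.8 V.
Step 3 — Convert to polar: |V_total| = 152.9 V, ∠V_total = 111.0°.

V_total = 152.9∠111.0° V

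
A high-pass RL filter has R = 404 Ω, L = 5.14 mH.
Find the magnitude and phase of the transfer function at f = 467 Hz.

Step 1 — Angular frequency: ω = 2π·467 = 2934 rad/s.
Step 2 — Transfer function: H(jω) = jωL/(R + jωL).
Step 3 — Numerator jωL = j·15.08; denominator R + jωL = 404 + j15.08.
Step 4 — H = 0.001392 + j0.03728.
Step 5 — Magnitude: |H| = 0.03731 (-28.6 dB); phase: φ = 87.9°.

|H| = 0.03731 (-28.6 dB), φ = 87.9°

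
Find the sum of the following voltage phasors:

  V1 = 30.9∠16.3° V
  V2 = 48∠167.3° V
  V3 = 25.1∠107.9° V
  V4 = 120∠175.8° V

Step 1 — Convert each phasor to rectangular form:
  V1 = 30.9·(cos(16.3°) + j·sin(16.3°)) = 29.66 + j8.673 V
  V2 = 48·(cos(167.3°) + j·sin(167.3°)) = -46.83 + j10.55 V
  V3 = 25.1·(cos(107.9°) + j·sin(107.9°)) = -7.715 + j23.89 V
  V4 = 120·(cos(175.8°) + j·sin(175.8°)) = -119.7 + j8.789 V
Step 2 — Sum components: V_total = -144.6 + j51.9 V.
Step 3 — Convert to polar: |V_total| = 153.6 V, ∠V_total = 160.3°.

V_total = 153.6∠160.3° V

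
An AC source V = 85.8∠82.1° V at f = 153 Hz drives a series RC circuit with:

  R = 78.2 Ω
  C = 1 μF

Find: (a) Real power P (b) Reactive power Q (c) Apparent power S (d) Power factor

Step 1 — Angular frequency: ω = 2π·f = 2π·153 = 961.3 rad/s.
Step 2 — Component impedances:
  R: Z = R = 78.2 Ω
  C: Z = 1/(jωC) = -j/(ω·C) = 0 - j1040 Ω
Step 3 — Series combination: Z_total = R + C = 78.2 - j1040 Ω = 1043∠-85.7° Ω.
Step 4 — Source phasor: V = 85.8∠82.1° V = 11.79 + j84.99 V.
Step 5 — Current: I = V / Z = -0.08039 + j0.01738 A = 0.08225∠167.8° A.
Step 6 — Complex power: S = V·I* = 0.529 - j7.037 VA.
Step 7 — Real power: P = Re(S) = 0.529 W.
Step 8 — Reactive power: Q = Im(S) = -7.037 VAR.
Step 9 — Apparent power: |S| = 7.057 VA.
Step 10 — Power factor: PF = P/|S| = 0.07496 (leading).

(a) P = 0.529 W  (b) Q = -7.037 VAR  (c) S = 7.057 VA  (d) PF = 0.07496 (leading)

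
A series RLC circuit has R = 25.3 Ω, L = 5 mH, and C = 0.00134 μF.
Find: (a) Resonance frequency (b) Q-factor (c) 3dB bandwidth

Step 1 — Resonance: ω₀ = 1/√(LC) = 1/√(0.005·1.34e-09) = 3.863e+05 rad/s.
Step 2 — f₀ = ω₀/(2π) = 6.149e+04 Hz.
Step 3 — Series Q: Q = ω₀L/R = 3.863e+05·0.005/25.3 = 76.35.
Step 4 — Bandwidth: Δω = ω₀/Q = 5060 rad/s; BW = Δω/(2π) = 805.3 Hz.

(a) f₀ = 6.149e+04 Hz  (b) Q = 76.35  (c) BW = 805.3 Hz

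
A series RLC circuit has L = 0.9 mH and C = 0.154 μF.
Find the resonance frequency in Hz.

Step 1 — Resonance condition Im(Z)=0 gives ω₀ = 1/√(LC).
Step 2 — ω₀ = 1/√(0.0009·1.54e-07) = 8.494e+04 rad/s.
Step 3 — f₀ = ω₀/(2π) = 1.352e+04 Hz.

f₀ = 1.352e+04 Hz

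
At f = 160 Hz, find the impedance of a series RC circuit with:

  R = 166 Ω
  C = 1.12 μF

Step 1 — Angular frequency: ω = 2π·f = 2π·160 = 1005 rad/s.
Step 2 — Component impedances:
  R: Z = R = 166 Ω
  C: Z = 1/(jωC) = -j/(ω·C) = 0 - j888.1 Ω
Step 3 — Series combination: Z_total = R + C = 166 - j888.1 Ω = 903.5∠-79.4° Ω.

Z = 166 - j888.1 Ω = 903.5∠-79.4° Ω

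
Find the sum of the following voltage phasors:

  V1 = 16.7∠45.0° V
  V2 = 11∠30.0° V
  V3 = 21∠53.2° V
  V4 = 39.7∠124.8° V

Step 1 — Convert each phasor to rectangular form:
  V1 = 16.7·(cos(45.0°) + j·sin(45.0°)) = 11.81 + j11.81 V
  V2 = 11·(cos(30.0°) + j·sin(30.0°)) = 9.526 + j5.5 V
  V3 = 21·(cos(53.2°) + j·sin(53.2°)) = 12.58 + j16.82 V
  V4 = 39.7·(cos(124.8°) + j·sin(124.8°)) = -22.66 + j32.6 V
Step 2 — Sum components: V_total = 11.26 + j66.72 V.
Step 3 — Convert to polar: |V_total| = 67.67 V, ∠V_total = 80.4°.

V_total = 67.67∠80.4° V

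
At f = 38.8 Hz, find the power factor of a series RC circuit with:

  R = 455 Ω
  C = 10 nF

Step 1 — Angular frequency: ω = 2π·f = 2π·38.8 = 243.8 rad/s.
Step 2 — Component impedances:
  R: Z = R = 455 Ω
  C: Z = 1/(jωC) = -j/(ω·C) = 0 - j4.102e+05 Ω
Step 3 — Series combination: Z_total = R + C = 455 - j4.102e+05 Ω = 4.102e+05∠-89.9° Ω.
Step 4 — Power factor: PF = cos(φ) = Re(Z)/|Z| = 455/4.102e+05 = 0.001109.
Step 5 — Type: Im(Z) = -4.102e+05 ⇒ leading (phase φ = -89.9°).

PF = 0.001109 (leading, φ = -89.9°)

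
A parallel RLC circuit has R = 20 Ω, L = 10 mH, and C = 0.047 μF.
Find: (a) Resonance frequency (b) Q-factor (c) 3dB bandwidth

Step 1 — Resonance: ω₀ = 1/√(LC) = 1/√(0.01·4.7e-08) = 4.613e+04 rad/s.
Step 2 — f₀ = ω₀/(2π) = 7341 Hz.
Step 3 — Parallel Q: Q = R/(ω₀L) = 20/(4.613e+04·0.01) = 0.04336.
Step 4 — Bandwidth: Δω = ω₀/Q = 1.064e+06 rad/s; BW = Δω/(2π) = 1.693e+05 Hz.

(a) f₀ = 7341 Hz  (b) Q = 0.04336  (c) BW = 1.693e+05 Hz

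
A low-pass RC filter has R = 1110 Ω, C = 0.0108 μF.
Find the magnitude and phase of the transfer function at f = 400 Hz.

Step 1 — Angular frequency: ω = 2π·400 = 2513 rad/s.
Step 2 — Transfer function: H(jω) = 1/(1 + jωRC).
Step 3 — Denominator: 1 + jωRC = 1 + j·2513·1110·1.08e-08 = 1 + j0.03013.
Step 4 — H = 0.9991 - j0.0301.
Step 5 — Magnitude: |H| = 0.9995 (-0.0 dB); phase: φ = -1.7°.

|H| = 0.9995 (-0.0 dB), φ = -1.7°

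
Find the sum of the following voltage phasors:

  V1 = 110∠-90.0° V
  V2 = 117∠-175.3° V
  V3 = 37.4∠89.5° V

Step 1 — Convert each phasor to rectangular form:
  V1 = 110·(cos(-90.0°) + j·sin(-90.0°)) = 0 - j110 V
  V2 = 117·(cos(-175.3°) + j·sin(-175.3°)) = -116.6 - j9.587 V
  V3 = 37.4·(cos(89.5°) + j·sin(89.5°)) = 0.3264 + j37.4 V
Step 2 — Sum components: V_total = -116.3 - j82.19 V.
Step 3 — Convert to polar: |V_total| = 142.4 V, ∠V_total = -144.7°.

V_total = 142.4∠-144.7° V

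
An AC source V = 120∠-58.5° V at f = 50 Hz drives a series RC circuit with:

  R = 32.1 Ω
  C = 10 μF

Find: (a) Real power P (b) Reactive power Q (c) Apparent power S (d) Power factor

Step 1 — Angular frequency: ω = 2π·f = 2π·50 = 314.2 rad/s.
Step 2 — Component impedances:
  R: Z = R = 32.1 Ω
  C: Z = 1/(jωC) = -j/(ω·C) = 0 - j318.3 Ω
Step 3 — Series combination: Z_total = R + C = 32.1 - j318.3 Ω = 319.9∠-84.2° Ω.
Step 4 — Source phasor: V = 120∠-58.5° V = 62.7 - j102.3 V.
Step 5 — Current: I = V / Z = 0.3379 + j0.1629 A = 0.3751∠25.7° A.
Step 6 — Complex power: S = V·I* = 4.516 - j44.78 VA.
Step 7 — Real power: P = Re(S) = 4.516 W.
Step 8 — Reactive power: Q = Im(S) = -44.78 VAR.
Step 9 — Apparent power: |S| = 45.01 VA.
Step 10 — Power factor: PF = P/|S| = 0.1003 (leading).

(a) P = 4.516 W  (b) Q = -44.78 VAR  (c) S = 45.01 VA  (d) PF = 0.1003 (leading)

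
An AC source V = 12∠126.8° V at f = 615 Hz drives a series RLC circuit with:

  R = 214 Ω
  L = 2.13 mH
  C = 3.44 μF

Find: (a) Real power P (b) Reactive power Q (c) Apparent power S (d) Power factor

Step 1 — Angular frequency: ω = 2π·f = 2π·615 = 3864 rad/s.
Step 2 — Component impedances:
  R: Z = R = 214 Ω
  L: Z = jωL = j·3864·0.00213 = 0 + j8.231 Ω
  C: Z = 1/(jωC) = -j/(ω·C) = 0 - j75.23 Ω
Step 3 — Series combination: Z_total = R + L + C = 214 - j67 Ω = 224.2∠-17.4° Ω.
Step 4 — Source phasor: V = 12∠126.8° V = -7.188 + j9.609 V.
Step 5 — Current: I = V / Z = -0.04339 + j0.03132 A = 0.05351∠144.2° A.
Step 6 — Complex power: S = V·I* = 0.6128 - j0.1919 VA.
Step 7 — Real power: P = Re(S) = 0.6128 W.
Step 8 — Reactive power: Q = Im(S) = -0.1919 VAR.
Step 9 — Apparent power: |S| = 0.6422 VA.
Step 10 — Power factor: PF = P/|S| = 0.9543 (leading).

(a) P = 0.6128 W  (b) Q = -0.1919 VAR  (c) S = 0.6422 VA  (d) PF = 0.9543 (leading)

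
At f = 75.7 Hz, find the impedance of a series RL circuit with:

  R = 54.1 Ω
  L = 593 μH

Step 1 — Angular frequency: ω = 2π·f = 2π·75.7 = 475.6 rad/s.
Step 2 — Component impedances:
  R: Z = R = 54.1 Ω
  L: Z = jωL = j·475.6·0.000593 = 0 + j0.2821 Ω
Step 3 — Series combination: Z_total = R + L = 54.1 + j0.2821 Ω = 54.1∠0.3° Ω.

Z = 54.1 + j0.2821 Ω = 54.1∠0.3° Ω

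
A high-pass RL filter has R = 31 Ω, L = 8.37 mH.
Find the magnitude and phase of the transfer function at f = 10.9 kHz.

Step 1 — Angular frequency: ω = 2π·1.09e+04 = 6.849e+04 rad/s.
Step 2 — Transfer function: H(jω) = jωL/(R + jωL).
Step 3 — Numerator jωL = j·573.2; denominator R + jωL = 31 + j573.2.
Step 4 — H = 0.9971 + j0.05392.
Step 5 — Magnitude: |H| = 0.9985 (-0.0 dB); phase: φ = 3.1°.

|H| = 0.9985 (-0.0 dB), φ = 3.1°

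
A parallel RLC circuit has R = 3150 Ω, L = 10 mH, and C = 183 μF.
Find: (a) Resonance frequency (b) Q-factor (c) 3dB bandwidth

Step 1 — Resonance: ω₀ = 1/√(LC) = 1/√(0.01·0.000183) = 739.2 rad/s.
Step 2 — f₀ = ω₀/(2π) = 117.7 Hz.
Step 3 — Parallel Q: Q = R/(ω₀L) = 3150/(739.2·0.01) = 426.1.
Step 4 — Bandwidth: Δω = ω₀/Q = 1.735 rad/s; BW = Δω/(2π) = 0.2761 Hz.

(a) f₀ = 117.7 Hz  (b) Q = 426.1  (c) BW = 0.2761 Hz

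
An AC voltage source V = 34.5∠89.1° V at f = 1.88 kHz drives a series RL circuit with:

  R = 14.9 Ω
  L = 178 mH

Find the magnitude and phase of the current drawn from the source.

Step 1 — Angular frequency: ω = 2π·f = 2π·1880 = 1.181e+04 rad/s.
Step 2 — Component impedances:
  R: Z = R = 14.9 Ω
  L: Z = jωL = j·1.181e+04·0.178 = 0 + j2103 Ω
Step 3 — Series combination: Z_total = R + L = 14.9 + j2103 Ω = 2103∠89.6° Ω.
Step 4 — Source phasor: V = 34.5∠89.1° V = 0.5419 + j34.5 V.
Step 5 — Ohm's law: I = V / Z_total = (0.5419 + j34.5) / (14.9 + j2103) = 0.01641 - j0.0001415 A.
Step 6 — Convert to polar: |I| = 0.01641 A, ∠I = -0.5°.

I = 0.01641∠-0.5° A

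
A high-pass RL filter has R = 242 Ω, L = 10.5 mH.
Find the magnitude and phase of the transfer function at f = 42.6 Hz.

Step 1 — Angular frequency: ω = 2π·42.6 = 267.7 rad/s.
Step 2 — Transfer function: H(jω) = jωL/(R + jωL).
Step 3 — Numerator jωL = j·2.81; denominator R + jωL = 242 + j2.81.
Step 4 — H = 0.0001349 + j0.01161.
Step 5 — Magnitude: |H| = 0.01161 (-38.7 dB); phase: φ = 89.3°.

|H| = 0.01161 (-38.7 dB), φ = 89.3°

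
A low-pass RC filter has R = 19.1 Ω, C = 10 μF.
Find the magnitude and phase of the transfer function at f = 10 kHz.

Step 1 — Angular frequency: ω = 2π·1e+04 = 6.283e+04 rad/s.
Step 2 — Transfer function: H(jω) = 1/(1 + jωRC).
Step 3 — Denominator: 1 + jωRC = 1 + j·6.283e+04·19.1·1e-05 = 1 + j12.
Step 4 — H = 0.006896 - j0.08275.
Step 5 — Magnitude: |H| = 0.08304 (-21.6 dB); phase: φ = -85.2°.

|H| = 0.08304 (-21.6 dB), φ = -85.2°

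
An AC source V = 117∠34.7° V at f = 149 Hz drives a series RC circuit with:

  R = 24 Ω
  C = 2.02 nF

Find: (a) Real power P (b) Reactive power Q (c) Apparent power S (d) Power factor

Step 1 — Angular frequency: ω = 2π·f = 2π·149 = 936.2 rad/s.
Step 2 — Component impedances:
  R: Z = R = 24 Ω
  C: Z = 1/(jωC) = -j/(ω·C) = 0 - j5.288e+05 Ω
Step 3 — Series combination: Z_total = R + C = 24 - j5.288e+05 Ω = 5.288e+05∠-90.0° Ω.
Step 4 — Source phasor: V = 117∠34.7° V = 96.19 + j66.61 V.
Step 5 — Current: I = V / Z = -0.000126 + j0.0001819 A = 0.0002213∠124.7° A.
Step 6 — Complex power: S = V·I* = 1.175e-06 - j0.02589 VA.
Step 7 — Real power: P = Re(S) = 1.175e-06 W.
Step 8 — Reactive power: Q = Im(S) = -0.02589 VAR.
Step 9 — Apparent power: |S| = 0.02589 VA.
Step 10 — Power factor: PF = P/|S| = 4.539e-05 (leading).

(a) P = 1.175e-06 W  (b) Q = -0.02589 VAR  (c) S = 0.02589 VA  (d) PF = 4.539e-05 (leading)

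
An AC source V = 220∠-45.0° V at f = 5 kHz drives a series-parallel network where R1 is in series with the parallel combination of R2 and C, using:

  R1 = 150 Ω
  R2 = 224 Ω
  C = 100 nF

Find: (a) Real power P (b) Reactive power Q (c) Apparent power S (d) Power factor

Step 1 — Angular frequency: ω = 2π·f = 2π·5000 = 3.142e+04 rad/s.
Step 2 — Component impedances:
  R1: Z = R = 150 Ω
  R2: Z = R = 224 Ω
  C: Z = 1/(jωC) = -j/(ω·C) = 0 - j318.3 Ω
Step 3 — Parallel branch: R2 || C = 1/(1/R2 + 1/C) = 149.8 - j105.4 Ω.
Step 4 — Series with R1: Z_total = R1 + (R2 || C) = 299.8 - j105.4 Ω = 317.8∠-19.4° Ω.
Step 5 — Source phasor: V = 220∠-45.0° V = 155.6 - j155.6 V.
Step 6 — Current: I = V / Z = 0.6242 - j0.2994 A = 0.6922∠-25.6° A.
Step 7 — Complex power: S = V·I* = 143.7 - j50.52 VA.
Step 8 — Real power: P = Re(S) = 143.7 W.
Step 9 — Reactive power: Q = Im(S) = -50.52 VAR.
Step 10 — Apparent power: |S| = 152.3 VA.
Step 11 — Power factor: PF = P/|S| = 0.9434 (leading).

(a) P = 143.7 W  (b) Q = -50.52 VAR  (c) S = 152.3 VA  (d) PF = 0.9434 (leading)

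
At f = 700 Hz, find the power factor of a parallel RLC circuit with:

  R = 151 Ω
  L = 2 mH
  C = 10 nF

Step 1 — Angular frequency: ω = 2π·f = 2π·700 = 4398 rad/s.
Step 2 — Component impedances:
  R: Z = R = 151 Ω
  L: Z = jωL = j·4398·0.002 = 0 + j8.796 Ω
  C: Z = 1/(jωC) = -j/(ω·C) = 0 - j2.274e+04 Ω
Step 3 — Parallel combination: 1/Z_total = 1/R + 1/L + 1/C; Z_total = 0.5111 + j8.77 Ω = 8.785∠86.7° Ω.
Step 4 — Power factor: PF = cos(φ) = Re(Z)/|Z| = 0.5111/8.785 = 0.05818.
Step 5 — Type: Im(Z) = 8.77 ⇒ lagging (phase φ = 86.7°).

PF = 0.05818 (lagging, φ = 86.7°)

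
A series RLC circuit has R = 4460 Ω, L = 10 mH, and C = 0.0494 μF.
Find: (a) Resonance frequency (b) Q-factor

Step 1 — Resonance condition Im(Z)=0 gives ω₀ = 1/√(LC).
Step 2 — ω₀ = 1/√(0.01·4.94e-08) = 4.499e+04 rad/s.
Step 3 — f₀ = ω₀/(2π) = 7161 Hz.
Step 4 — Series Q: Q = ω₀L/R = 4.499e+04·0.01/4460 = 0.1009.

(a) f₀ = 7161 Hz  (b) Q = 0.1009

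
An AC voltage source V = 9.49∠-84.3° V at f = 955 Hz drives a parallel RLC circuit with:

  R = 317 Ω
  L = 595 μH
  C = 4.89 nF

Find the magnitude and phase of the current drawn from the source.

Step 1 — Angular frequency: ω = 2π·f = 2π·955 = 6000 rad/s.
Step 2 — Component impedances:
  R: Z = R = 317 Ω
  L: Z = jωL = j·6000·0.000595 = 0 + j3.57 Ω
  C: Z = 1/(jωC) = -j/(ω·C) = 0 - j3.408e+04 Ω
Step 3 — Parallel combination: 1/Z_total = 1/R + 1/L + 1/C; Z_total = 0.04021 + j3.57 Ω = 3.57∠89.4° Ω.
Step 4 — Source phasor: V = 9.49∠-84.3° V = 0.9425 - j9.443 V.
Step 5 — Ohm's law: I = V / Z_total = (0.9425 - j9.443) / (0.04021 + j3.57) = -2.642 - j0.2938 A.
Step 6 — Convert to polar: |I| = 2.658 A, ∠I = -173.7°.

I = 2.658∠-173.7° A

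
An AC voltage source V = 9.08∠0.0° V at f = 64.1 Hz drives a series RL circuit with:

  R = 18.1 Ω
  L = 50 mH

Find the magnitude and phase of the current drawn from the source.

Step 1 — Angular frequency: ω = 2π·f = 2π·64.1 = 402.8 rad/s.
Step 2 — Component impedances:
  R: Z = R = 18.1 Ω
  L: Z = jωL = j·402.8·0.05 = 0 + j20.14 Ω
Step 3 — Series combination: Z_total = R + L = 18.1 + j20.14 Ω = 27.08∠48.1° Ω.
Step 4 — Source phasor: V = 9.08∠0.0° V = 9.08 V.
Step 5 — Ohm's law: I = V / Z_total = (9.08) / (18.1 + j20.14) = 0.2242 - j0.2494 A.
Step 6 — Convert to polar: |I| = 0.3353 A, ∠I = -48.1°.

I = 0.3353∠-48.1° A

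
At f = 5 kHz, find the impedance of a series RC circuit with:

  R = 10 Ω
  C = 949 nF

Step 1 — Angular frequency: ω = 2π·f = 2π·5000 = 3.142e+04 rad/s.
Step 2 — Component impedances:
  R: Z = R = 10 Ω
  C: Z = 1/(jωC) = -j/(ω·C) = 0 - j33.54 Ω
Step 3 — Series combination: Z_total = R + C = 10 - j33.54 Ω = 35∠-73.4° Ω.

Z = 10 - j33.54 Ω = 35∠-73.4° Ω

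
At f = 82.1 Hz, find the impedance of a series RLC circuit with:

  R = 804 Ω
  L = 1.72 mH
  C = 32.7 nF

Step 1 — Angular frequency: ω = 2π·f = 2π·82.1 = 515.8 rad/s.
Step 2 — Component impedances:
  R: Z = R = 804 Ω
  L: Z = jωL = j·515.8·0.00172 = 0 + j0.8873 Ω
  C: Z = 1/(jωC) = -j/(ω·C) = 0 - j5.928e+04 Ω
Step 3 — Series combination: Z_total = R + L + C = 804 - j5.928e+04 Ω = 5.929e+04∠-89.2° Ω.

Z = 804 - j5.928e+04 Ω = 5.929e+04∠-89.2° Ω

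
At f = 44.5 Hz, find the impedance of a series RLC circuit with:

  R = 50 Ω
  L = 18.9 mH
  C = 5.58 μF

Step 1 — Angular frequency: ω = 2π·f = 2π·44.5 = 279.6 rad/s.
Step 2 — Component impedances:
  R: Z = R = 50 Ω
  L: Z = jωL = j·279.6·0.0189 = 0 + j5.284 Ω
  C: Z = 1/(jωC) = -j/(ω·C) = 0 - j641 Ω
Step 3 — Series combination: Z_total = R + L + C = 50 - j635.7 Ω = 637.6∠-85.5° Ω.

Z = 50 - j635.7 Ω = 637.6∠-85.5° Ω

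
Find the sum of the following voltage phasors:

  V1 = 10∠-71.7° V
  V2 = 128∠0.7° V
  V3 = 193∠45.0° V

Step 1 — Convert each phasor to rectangular form:
  V1 = 10·(cos(-71.7°) + j·sin(-71.7°)) = 3.14 - j9.494 V
  V2 = 128·(cos(0.7°) + j·sin(0.7°)) = 128 + j1.564 V
  V3 = 193·(cos(45.0°) + j·sin(45.0°)) = 136.5 + j136.5 V
Step 2 — Sum components: V_total = 267.6 + j128.5 V.
Step 3 — Convert to polar: |V_total| = 296.9 V, ∠V_total = 25.7°.

V_total = 296.9∠25.7° V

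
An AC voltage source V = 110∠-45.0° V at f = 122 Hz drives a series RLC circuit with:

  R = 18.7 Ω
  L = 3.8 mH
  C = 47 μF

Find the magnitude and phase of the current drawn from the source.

Step 1 — Angular frequency: ω = 2π·f = 2π·122 = 766.5 rad/s.
Step 2 — Component impedances:
  R: Z = R = 18.7 Ω
  L: Z = jωL = j·766.5·0.0038 = 0 + j2.913 Ω
  C: Z = 1/(jωC) = -j/(ω·C) = 0 - j27.76 Ω
Step 3 — Series combination: Z_total = R + L + C = 18.7 - j24.84 Ω = 31.09∠-53.0° Ω.
Step 4 — Source phasor: V = 110∠-45.0° V = 77.78 - j77.78 V.
Step 5 — Ohm's law: I = V / Z_total = (77.78 - j77.78) / (18.7 - j24.84) = 3.503 + j0.4942 A.
Step 6 — Convert to polar: |I| = 3.538 A, ∠I = 8.0°.

I = 3.538∠8.0° A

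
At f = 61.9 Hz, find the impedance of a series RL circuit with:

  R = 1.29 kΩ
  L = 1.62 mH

Step 1 — Angular frequency: ω = 2π·f = 2π·61.9 = 388.9 rad/s.
Step 2 — Component impedances:
  R: Z = R = 1290 Ω
  L: Z = jωL = j·388.9·0.00162 = 0 + j0.6301 Ω
Step 3 — Series combination: Z_total = R + L = 1290 + j0.6301 Ω = 1290∠0.0° Ω.

Z = 1290 + j0.6301 Ω = 1290∠0.0° Ω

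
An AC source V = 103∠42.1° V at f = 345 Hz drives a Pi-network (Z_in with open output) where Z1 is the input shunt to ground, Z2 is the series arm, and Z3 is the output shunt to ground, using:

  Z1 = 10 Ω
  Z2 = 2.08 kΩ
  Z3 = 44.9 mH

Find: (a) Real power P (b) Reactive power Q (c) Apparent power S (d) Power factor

Step 1 — Angular frequency: ω = 2π·f = 2π·345 = 2168 rad/s.
Step 2 — Component impedances:
  Z1: Z = R = 10 Ω
  Z2: Z = R = 2080 Ω
  Z3: Z = jωL = j·2168·0.0449 = 0 + j97.33 Ω
Step 3 — With open output, the series arm Z2 and the output shunt Z3 appear in series to ground: Z2 + Z3 = 2080 + j97.33 Ω.
Step 4 — Parallel with input shunt Z1: Z_in = Z1 || (Z2 + Z3) = 9.952 + j0.002223 Ω = 9.952∠0.0° Ω.
Step 5 — Source phasor: V = 103∠42.1° V = 76.42 + j69.05 V.
Step 6 — Current: I = V / Z = 7.681 + j6.937 A = 10.35∠42.1° A.
Step 7 — Complex power: S = V·I* = 1066 + j0.2381 VA.
Step 8 — Real power: P = Re(S) = 1066 W.
Step 9 — Reactive power: Q = Im(S) = 0.2381 VAR.
Step 10 — Apparent power: |S| = 1066 VA.
Step 11 — Power factor: PF = P/|S| = 1 (lagging).

(a) P = 1066 W  (b) Q = 0.2381 VAR  (c) S = 1066 VA  (d) PF = 1 (lagging)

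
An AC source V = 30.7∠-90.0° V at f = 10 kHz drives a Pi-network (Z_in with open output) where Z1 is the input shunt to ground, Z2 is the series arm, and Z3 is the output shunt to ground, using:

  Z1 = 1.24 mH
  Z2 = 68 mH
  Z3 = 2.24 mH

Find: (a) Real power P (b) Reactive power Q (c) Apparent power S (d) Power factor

Step 1 — Angular frequency: ω = 2π·f = 2π·1e+04 = 6.283e+04 rad/s.
Step 2 — Component impedances:
  Z1: Z = jωL = j·6.283e+04·0.00124 = 0 + j77.91 Ω
  Z2: Z = jωL = j·6.283e+04·0.068 = 0 + j4273 Ω
  Z3: Z = jωL = j·6.283e+04·0.00224 = 0 + j140.7 Ω
Step 3 — With open output, the series arm Z2 and the output shunt Z3 appear in series to ground: Z2 + Z3 = 0 + j4413 Ω.
Step 4 — Parallel with input shunt Z1: Z_in = Z1 || (Z2 + Z3) = 0 + j76.56 Ω = 76.56∠90.0° Ω.
Step 5 — Source phasor: V = 30.7∠-90.0° V = 0 - j30.7 V.
Step 6 — Current: I = V / Z = -0.401 A = 0.401∠-180.0° A.
Step 7 — Complex power: S = V·I* = 0 + j12.31 VA.
Step 8 — Real power: P = Re(S) = 0 W.
Step 9 — Reactive power: Q = Im(S) = 12.31 VAR.
Step 10 — Apparent power: |S| = 12.31 VA.
Step 11 — Power factor: PF = P/|S| = 0 (lagging).

(a) P = 0 W  (b) Q = 12.31 VAR  (c) S = 12.31 VA  (d) PF = 0 (lagging)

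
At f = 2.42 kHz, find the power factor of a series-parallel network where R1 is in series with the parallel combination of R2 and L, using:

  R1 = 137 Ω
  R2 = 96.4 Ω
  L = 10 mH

Step 1 — Angular frequency: ω = 2π·f = 2π·2420 = 1.521e+04 rad/s.
Step 2 — Component impedances:
  R1: Z = R = 137 Ω
  R2: Z = R = 96.4 Ω
  L: Z = jωL = j·1.521e+04·0.01 = 0 + j152.1 Ω
Step 3 — Parallel branch: R2 || L = 1/(1/R2 + 1/L) = 68.76 + j43.59 Ω.
Step 4 — Series with R1: Z_total = R1 + (R2 || L) = 205.8 + j43.59 Ω = 210.3∠12.0° Ω.
Step 5 — Power factor: PF = cos(φ) = Re(Z)/|Z| = 205.76/210.33 = 0.9783.
Step 6 — Type: Im(Z) = 43.59 ⇒ lagging (phase φ = 12.0°).

PF = 0.9783 (lagging, φ = 12.0°)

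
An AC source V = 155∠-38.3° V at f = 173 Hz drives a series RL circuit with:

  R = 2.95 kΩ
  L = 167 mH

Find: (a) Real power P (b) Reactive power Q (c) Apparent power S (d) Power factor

Step 1 — Angular frequency: ω = 2π·f = 2π·173 = 1087 rad/s.
Step 2 — Component impedances:
  R: Z = R = 2950 Ω
  L: Z = jωL = j·1087·0.167 = 0 + j181.5 Ω
Step 3 — Series combination: Z_total = R + L = 2950 + j181.5 Ω = 2956∠3.5° Ω.
Step 4 — Source phasor: V = 155∠-38.3° V = 121.6 - j96.07 V.
Step 5 — Current: I = V / Z = 0.03908 - j0.03497 A = 0.05244∠-41.8° A.
Step 6 — Complex power: S = V·I* = 8.113 + j0.4993 VA.
Step 7 — Real power: P = Re(S) = 8.113 W.
Step 8 — Reactive power: Q = Im(S) = 0.4993 VAR.
Step 9 — Apparent power: |S| = 8.129 VA.
Step 10 — Power factor: PF = P/|S| = 0.9981 (lagging).

(a) P = 8.113 W  (b) Q = 0.4993 VAR  (c) S = 8.129 VA  (d) PF = 0.9981 (lagging)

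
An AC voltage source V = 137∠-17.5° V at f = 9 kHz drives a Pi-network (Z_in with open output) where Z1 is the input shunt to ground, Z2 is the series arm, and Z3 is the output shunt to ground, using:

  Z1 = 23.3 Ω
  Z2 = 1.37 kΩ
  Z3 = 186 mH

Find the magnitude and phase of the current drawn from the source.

Step 1 — Angular frequency: ω = 2π·f = 2π·9000 = 5.655e+04 rad/s.
Step 2 — Component impedances:
  Z1: Z = R = 23.3 Ω
  Z2: Z = R = 1370 Ω
  Z3: Z = jωL = j·5.655e+04·0.186 = 0 + j1.052e+04 Ω
Step 3 — With open output, the series arm Z2 and the output shunt Z3 appear in series to ground: Z2 + Z3 = 1370 + j1.052e+04 Ω.
Step 4 — Parallel with input shunt Z1: Z_in = Z1 || (Z2 + Z3) = 23.29 + j0.05072 Ω = 23.29∠0.1° Ω.
Step 5 — Source phasor: V = 137∠-17.5° V = 130.7 - j41.2 V.
Step 6 — Ohm's law: I = V / Z_total = (130.7 - j41.2) / (23.29 + j0.05072) = 5.605 - j1.781 A.
Step 7 — Convert to polar: |I| = 5.882 A, ∠I = -17.6°.

I = 5.882∠-17.6° A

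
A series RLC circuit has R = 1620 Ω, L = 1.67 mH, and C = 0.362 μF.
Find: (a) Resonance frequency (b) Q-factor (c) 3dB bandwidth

Step 1 — Resonance: ω₀ = 1/√(LC) = 1/√(0.00167·3.62e-07) = 4.067e+04 rad/s.
Step 2 — f₀ = ω₀/(2π) = 6473 Hz.
Step 3 — Series Q: Q = ω₀L/R = 4.067e+04·0.00167/1620 = 0.04193.
Step 4 — Bandwidth: Δω = ω₀/Q = 9.701e+05 rad/s; BW = Δω/(2π) = 1.544e+05 Hz.

(a) f₀ = 6473 Hz  (b) Q = 0.04193  (c) BW = 1.544e+05 Hz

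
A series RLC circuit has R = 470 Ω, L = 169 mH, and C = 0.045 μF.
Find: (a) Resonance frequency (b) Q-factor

Step 1 — Resonance condition Im(Z)=0 gives ω₀ = 1/√(LC).
Step 2 — ω₀ = 1/√(0.169·4.5e-08) = 1.147e+04 rad/s.
Step 3 — f₀ = ω₀/(2π) = 1825 Hz.
Step 4 — Series Q: Q = ω₀L/R = 1.147e+04·0.169/470 = 4.123.

(a) f₀ = 1825 Hz  (b) Q = 4.123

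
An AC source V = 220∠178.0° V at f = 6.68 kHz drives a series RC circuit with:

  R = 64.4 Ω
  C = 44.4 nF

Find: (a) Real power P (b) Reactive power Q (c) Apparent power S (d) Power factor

Step 1 — Angular frequency: ω = 2π·f = 2π·6680 = 4.197e+04 rad/s.
Step 2 — Component impedances:
  R: Z = R = 64.4 Ω
  C: Z = 1/(jωC) = -j/(ω·C) = 0 - j536.6 Ω
Step 3 — Series combination: Z_total = R + C = 64.4 - j536.6 Ω = 540.5∠-83.2° Ω.
Step 4 — Source phasor: V = 220∠178.0° V = -219.9 + j7.678 V.
Step 5 — Current: I = V / Z = -0.06258 - j0.4022 A = 0.4071∠-98.8° A.
Step 6 — Complex power: S = V·I* = 10.67 - j88.91 VA.
Step 7 — Real power: P = Re(S) = 10.67 W.
Step 8 — Reactive power: Q = Im(S) = -88.91 VAR.
Step 9 — Apparent power: |S| = 89.55 VA.
Step 10 — Power factor: PF = P/|S| = 0.1192 (leading).

(a) P = 10.67 W  (b) Q = -88.91 VAR  (c) S = 89.55 VA  (d) PF = 0.1192 (leading)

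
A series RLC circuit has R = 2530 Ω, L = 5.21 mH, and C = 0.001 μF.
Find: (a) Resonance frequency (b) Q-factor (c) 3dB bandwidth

Step 1 — Resonance: ω₀ = 1/√(LC) = 1/√(0.00521·1e-09) = 4.381e+05 rad/s.
Step 2 — f₀ = ω₀/(2π) = 6.973e+04 Hz.
Step 3 — Series Q: Q = ω₀L/R = 4.381e+05·0.00521/2530 = 0.9022.
Step 4 — Bandwidth: Δω = ω₀/Q = 4.856e+05 rad/s; BW = Δω/(2π) = 7.729e+04 Hz.

(a) f₀ = 6.973e+04 Hz  (b) Q = 0.9022  (c) BW = 7.729e+04 Hz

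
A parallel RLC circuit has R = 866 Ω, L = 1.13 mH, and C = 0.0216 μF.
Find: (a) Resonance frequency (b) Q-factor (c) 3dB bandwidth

Step 1 — Resonance: ω₀ = 1/√(LC) = 1/√(0.00113·2.16e-08) = 2.024e+05 rad/s.
Step 2 — f₀ = ω₀/(2π) = 3.221e+04 Hz.
Step 3 — Parallel Q: Q = R/(ω₀L) = 866/(2.024e+05·0.00113) = 3.786.
Step 4 — Bandwidth: Δω = ω₀/Q = 5.346e+04 rad/s; BW = Δω/(2π) = 8508 Hz.

(a) f₀ = 3.221e+04 Hz  (b) Q = 3.786  (c) BW = 8508 Hz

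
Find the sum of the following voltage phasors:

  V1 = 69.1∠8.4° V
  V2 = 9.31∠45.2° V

Step 1 — Convert each phasor to rectangular form:
  V1 = 69.1·(cos(8.4°) + j·sin(8.4°)) = 68.36 + j10.09 V
  V2 = 9.31·(cos(45.2°) + j·sin(45.2°)) = 6.56 + j6.606 V
Step 2 — Sum components: V_total = 74.92 + j16.7 V.
Step 3 — Convert to polar: |V_total| = 76.76 V, ∠V_total = 12.6°.

V_total = 76.76∠12.6° V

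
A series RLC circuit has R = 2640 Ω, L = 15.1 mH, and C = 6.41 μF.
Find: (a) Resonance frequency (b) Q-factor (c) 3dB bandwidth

Step 1 — Resonance: ω₀ = 1/√(LC) = 1/√(0.0151·6.41e-06) = 3214 rad/s.
Step 2 — f₀ = ω₀/(2π) = 511.6 Hz.
Step 3 — Series Q: Q = ω₀L/R = 3214·0.0151/2640 = 0.01838.
Step 4 — Bandwidth: Δω = ω₀/Q = 1.748e+05 rad/s; BW = Δω/(2π) = 2.783e+04 Hz.

(a) f₀ = 511.6 Hz  (b) Q = 0.01838  (c) BW = 2.783e+04 Hz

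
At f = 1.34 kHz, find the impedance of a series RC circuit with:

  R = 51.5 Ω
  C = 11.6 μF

Step 1 — Angular frequency: ω = 2π·f = 2π·1340 = 8419 rad/s.
Step 2 — Component impedances:
  R: Z = R = 51.5 Ω
  C: Z = 1/(jωC) = -j/(ω·C) = 0 - j10.24 Ω
Step 3 — Series combination: Z_total = R + C = 51.5 - j10.24 Ω = 52.51∠-11.2° Ω.

Z = 51.5 - j10.24 Ω = 52.51∠-11.2° Ω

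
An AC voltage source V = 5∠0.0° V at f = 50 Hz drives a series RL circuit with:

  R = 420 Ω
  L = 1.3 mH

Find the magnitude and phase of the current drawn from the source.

Step 1 — Angular frequency: ω = 2π·f = 2π·50 = 314.2 rad/s.
Step 2 — Component impedances:
  R: Z = R = 420 Ω
  L: Z = jωL = j·314.2·0.0013 = 0 + j0.4084 Ω
Step 3 — Series combination: Z_total = R + L = 420 + j0.4084 Ω = 420∠0.1° Ω.
Step 4 — Source phasor: V = 5∠0.0° V = 5 V.
Step 5 — Ohm's law: I = V / Z_total = (5) / (420 + j0.4084) = 0.0119 - j1.158e-05 A.
Step 6 — Convert to polar: |I| = 0.0119 A, ∠I = -0.1°.

I = 0.0119∠-0.1° A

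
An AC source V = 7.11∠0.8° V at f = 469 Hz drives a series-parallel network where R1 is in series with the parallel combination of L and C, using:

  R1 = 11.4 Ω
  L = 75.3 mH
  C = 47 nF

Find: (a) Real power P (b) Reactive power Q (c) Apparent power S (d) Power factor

Step 1 — Angular frequency: ω = 2π·f = 2π·469 = 2947 rad/s.
Step 2 — Component impedances:
  R1: Z = R = 11.4 Ω
  L: Z = jωL = j·2947·0.0753 = 0 + j221.9 Ω
  C: Z = 1/(jωC) = -j/(ω·C) = 0 - j7220 Ω
Step 3 — Parallel branch: L || C = 1/(1/L + 1/C) = 0 + j228.9 Ω.
Step 4 — Series with R1: Z_total = R1 + (L || C) = 11.4 + j228.9 Ω = 229.2∠87.1° Ω.
Step 5 — Source phasor: V = 7.11∠0.8° V = 7.109 + j0.09927 V.
Step 6 — Current: I = V / Z = 0.001975 - j0.03096 A = 0.03102∠-86.3° A.
Step 7 — Complex power: S = V·I* = 0.01097 + j0.2203 VA.
Step 8 — Real power: P = Re(S) = 0.01097 W.
Step 9 — Reactive power: Q = Im(S) = 0.2203 VAR.
Step 10 — Apparent power: |S| = 0.2205 VA.
Step 11 — Power factor: PF = P/|S| = 0.04974 (lagging).

(a) P = 0.01097 W  (b) Q = 0.2203 VAR  (c) S = 0.2205 VA  (d) PF = 0.04974 (lagging)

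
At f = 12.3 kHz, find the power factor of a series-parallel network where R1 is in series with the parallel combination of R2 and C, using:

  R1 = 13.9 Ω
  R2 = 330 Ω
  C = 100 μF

Step 1 — Angular frequency: ω = 2π·f = 2π·1.23e+04 = 7.728e+04 rad/s.
Step 2 — Component impedances:
  R1: Z = R = 13.9 Ω
  R2: Z = R = 330 Ω
  C: Z = 1/(jωC) = -j/(ω·C) = 0 - j0.1294 Ω
Step 3 — Parallel branch: R2 || C = 1/(1/R2 + 1/C) = 5.074e-05 - j0.1294 Ω.
Step 4 — Series with R1: Z_total = R1 + (R2 || C) = 13.9 - j0.1294 Ω = 13.9∠-0.5° Ω.
Step 5 — Power factor: PF = cos(φ) = Re(Z)/|Z| = 13.9/13.9 = 1.
Step 6 — Type: Im(Z) = -0.1294 ⇒ leading (phase φ = -0.5°).

PF = 1 (leading, φ = -0.5°)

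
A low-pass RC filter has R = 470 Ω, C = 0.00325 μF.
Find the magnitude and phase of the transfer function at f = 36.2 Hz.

Step 1 — Angular frequency: ω = 2π·36.2 = 227.5 rad/s.
Step 2 — Transfer function: H(jω) = 1/(1 + jωRC).
Step 3 — Denominator: 1 + jωRC = 1 + j·227.5·470·3.25e-09 = 1 + j0.0003474.
Step 4 — H = 1 - j0.0003474.
Step 5 — Magnitude: |H| = 1 (-0.0 dB); phase: φ = -0.0°.

|H| = 1 (-0.0 dB), φ = -0.0°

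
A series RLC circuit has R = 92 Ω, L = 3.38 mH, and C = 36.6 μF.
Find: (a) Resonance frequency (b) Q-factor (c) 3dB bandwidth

Step 1 — Resonance: ω₀ = 1/√(LC) = 1/√(0.00338·3.66e-05) = 2843 rad/s.
Step 2 — f₀ = ω₀/(2π) = 452.5 Hz.
Step 3 — Series Q: Q = ω₀L/R = 2843·0.00338/92 = 0.1045.
Step 4 — Bandwidth: Δω = ω₀/Q = 2.722e+04 rad/s; BW = Δω/(2π) = 4332 Hz.

(a) f₀ = 452.5 Hz  (b) Q = 0.1045  (c) BW = 4332 Hz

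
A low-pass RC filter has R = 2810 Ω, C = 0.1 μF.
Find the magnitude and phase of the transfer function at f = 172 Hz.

Step 1 — Angular frequency: ω = 2π·172 = 1081 rad/s.
Step 2 — Transfer function: H(jω) = 1/(1 + jωRC).
Step 3 — Denominator: 1 + jωRC = 1 + j·1081·2810·1e-07 = 1 + j0.3037.
Step 4 — H = 0.9156 - j0.278.
Step 5 — Magnitude: |H| = 0.9569 (-0.4 dB); phase: φ = -16.9°.

|H| = 0.9569 (-0.4 dB), φ = -16.9°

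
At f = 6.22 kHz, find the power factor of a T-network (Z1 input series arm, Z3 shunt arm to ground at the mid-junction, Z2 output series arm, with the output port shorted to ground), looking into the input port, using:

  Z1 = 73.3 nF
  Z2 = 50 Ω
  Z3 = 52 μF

Step 1 — Angular frequency: ω = 2π·f = 2π·6220 = 3.908e+04 rad/s.
Step 2 — Component impedances:
  Z1: Z = 1/(jωC) = -j/(ω·C) = 0 - j349.1 Ω
  Z2: Z = R = 50 Ω
  Z3: Z = 1/(jωC) = -j/(ω·C) = 0 - j0.4921 Ω
Step 3 — With the output port shorted to ground, the output series arm Z2 runs from the junction to ground; the shunt arm Z3 also runs from the junction to ground. They appear in parallel: Z3 || Z2 = 0.004842 - j0.492 Ω.
Step 4 — Series with input arm Z1: Z_in = Z1 + (Z3 || Z2) = 0.004842 - j349.6 Ω = 349.6∠-90.0° Ω.
Step 5 — Power factor: PF = cos(φ) = Re(Z)/|Z| = 0.004842/349.6 = 1.385e-05.
Step 6 — Type: Im(Z) = -349.6 ⇒ leading (phase φ = -90.0°).

PF = 1.385e-05 (leading, φ = -90.0°)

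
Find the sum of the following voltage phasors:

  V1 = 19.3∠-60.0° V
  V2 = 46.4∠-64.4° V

Step 1 — Convert each phasor to rectangular form:
  V1 = 19.3·(cos(-60.0°) + j·sin(-60.0°)) = 9.65 - j16.71 V
  V2 = 46.4·(cos(-64.4°) + j·sin(-64.4°)) = 20.05 - j41.85 V
Step 2 — Sum components: V_total = 29.7 - j58.56 V.
Step 3 — Convert to polar: |V_total| = 65.66 V, ∠V_total = -63.1°.

V_total = 65.66∠-63.1° V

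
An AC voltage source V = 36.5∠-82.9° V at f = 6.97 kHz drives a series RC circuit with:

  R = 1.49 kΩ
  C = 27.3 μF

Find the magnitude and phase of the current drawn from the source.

Step 1 — Angular frequency: ω = 2π·f = 2π·6970 = 4.379e+04 rad/s.
Step 2 — Component impedances:
  R: Z = R = 1490 Ω
  C: Z = 1/(jωC) = -j/(ω·C) = 0 - j0.8364 Ω
Step 3 — Series combination: Z_total = R + C = 1490 - j0.8364 Ω = 1490∠-0.0° Ω.
Step 4 — Source phasor: V = 36.5∠-82.9° V = 4.511 - j36.22 V.
Step 5 — Ohm's law: I = V / Z_total = (4.511 - j36.22) / (1490 - j0.8364) = 0.003041 - j0.02431 A.
Step 6 — Convert to polar: |I| = 0.0245 A, ∠I = -82.9°.

I = 0.0245∠-82.9° A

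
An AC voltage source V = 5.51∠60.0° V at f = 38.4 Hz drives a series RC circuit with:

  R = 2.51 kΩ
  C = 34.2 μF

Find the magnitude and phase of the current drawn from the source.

Step 1 — Angular frequency: ω = 2π·f = 2π·38.4 = 241.3 rad/s.
Step 2 — Component impedances:
  R: Z = R = 2510 Ω
  C: Z = 1/(jωC) = -j/(ω·C) = 0 - j121.2 Ω
Step 3 — Series combination: Z_total = R + C = 2510 - j121.2 Ω = 2513∠-2.8° Ω.
Step 4 — Source phasor: V = 5.51∠60.0° V = 2.755 + j4.772 V.
Step 5 — Ohm's law: I = V / Z_total = (2.755 + j4.772) / (2510 - j121.2) = 0.001003 + j0.00195 A.
Step 6 — Convert to polar: |I| = 0.002193 A, ∠I = 62.8°.

I = 0.002193∠62.8° A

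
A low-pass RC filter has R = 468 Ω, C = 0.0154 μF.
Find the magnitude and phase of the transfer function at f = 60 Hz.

Step 1 — Angular frequency: ω = 2π·60 = 377 rad/s.
Step 2 — Transfer function: H(jω) = 1/(1 + jωRC).
Step 3 — Denominator: 1 + jωRC = 1 + j·377·468·1.54e-08 = 1 + j0.002717.
Step 4 — H = 1 - j0.002717.
Step 5 — Magnitude: |H| = 1 (-0.0 dB); phase: φ = -0.2°.

|H| = 1 (-0.0 dB), φ = -0.2°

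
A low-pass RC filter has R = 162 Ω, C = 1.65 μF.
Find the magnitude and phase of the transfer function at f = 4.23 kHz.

Step 1 — Angular frequency: ω = 2π·4230 = 2.658e+04 rad/s.
Step 2 — Transfer function: H(jω) = 1/(1 + jωRC).
Step 3 — Denominator: 1 + jωRC = 1 + j·2.658e+04·162·1.65e-06 = 1 + j7.104.
Step 4 — H = 0.01943 - j0.138.
Step 5 — Magnitude: |H| = 0.1394 (-17.1 dB); phase: φ = -82.0°.

|H| = 0.1394 (-17.1 dB), φ = -82.0°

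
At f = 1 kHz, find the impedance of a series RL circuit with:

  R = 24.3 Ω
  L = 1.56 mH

Step 1 — Angular frequency: ω = 2π·f = 2π·1000 = 6283 rad/s.
Step 2 — Component impedances:
  R: Z = R = 24.3 Ω
  L: Z = jωL = j·6283·0.00156 = 0 + j9.802 Ω
Step 3 — Series combination: Z_total = R + L = 24.3 + j9.802 Ω = 26.2∠22.0° Ω.

Z = 24.3 + j9.802 Ω = 26.2∠22.0° Ω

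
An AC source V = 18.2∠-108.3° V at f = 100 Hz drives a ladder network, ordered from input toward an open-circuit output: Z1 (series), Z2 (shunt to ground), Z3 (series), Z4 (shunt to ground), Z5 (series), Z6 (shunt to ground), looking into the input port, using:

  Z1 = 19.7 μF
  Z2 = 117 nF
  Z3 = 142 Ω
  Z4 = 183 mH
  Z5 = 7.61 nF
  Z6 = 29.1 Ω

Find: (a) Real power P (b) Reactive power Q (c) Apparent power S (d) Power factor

Step 1 — Angular frequency: ω = 2π·f = 2π·100 = 628.3 rad/s.
Step 2 — Component impedances:
  Z1: Z = 1/(jωC) = -j/(ω·C) = 0 - j80.79 Ω
  Z2: Z = 1/(jωC) = -j/(ω·C) = 0 - j1.36e+04 Ω
  Z3: Z = R = 142 Ω
  Z4: Z = jωL = j·628.3·0.183 = 0 + j115 Ω
  Z5: Z = 1/(jωC) = -j/(ω·C) = 0 - j2.091e+05 Ω
  Z6: Z = R = 29.1 Ω
Step 3 — Ladder network (open output): work backward from the far end, alternating series and parallel combinations. Z_in = 144.4 + j33.72 Ω = 148.3∠13.1° Ω.
Step 4 — Source phasor: V = 18.2∠-108.3° V = -5.715 - j17.28 V.
Step 5 — Current: I = V / Z = -0.06402 - j0.1047 A = 0.1227∠-121.4° A.
Step 6 — Complex power: S = V·I* = 2.175 + j0.5078 VA.
Step 7 — Real power: P = Re(S) = 2.175 W.
Step 8 — Reactive power: Q = Im(S) = 0.5078 VAR.
Step 9 — Apparent power: |S| = 2.234 VA.
Step 10 — Power factor: PF = P/|S| = 0.9738 (lagging).

(a) P = 2.175 W  (b) Q = 0.5078 VAR  (c) S = 2.234 VA  (d) PF = 0.9738 (lagging)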